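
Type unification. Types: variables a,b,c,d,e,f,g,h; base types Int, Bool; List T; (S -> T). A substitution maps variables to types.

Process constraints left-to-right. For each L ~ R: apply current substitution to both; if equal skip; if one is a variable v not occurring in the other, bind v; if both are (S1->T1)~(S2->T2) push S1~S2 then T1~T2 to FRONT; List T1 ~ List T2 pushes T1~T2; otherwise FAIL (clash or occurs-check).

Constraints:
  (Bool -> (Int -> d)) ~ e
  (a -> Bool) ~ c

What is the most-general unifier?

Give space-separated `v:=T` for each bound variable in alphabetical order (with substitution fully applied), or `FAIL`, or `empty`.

Answer: c:=(a -> Bool) e:=(Bool -> (Int -> d))

Derivation:
step 1: unify (Bool -> (Int -> d)) ~ e  [subst: {-} | 1 pending]
  bind e := (Bool -> (Int -> d))
step 2: unify (a -> Bool) ~ c  [subst: {e:=(Bool -> (Int -> d))} | 0 pending]
  bind c := (a -> Bool)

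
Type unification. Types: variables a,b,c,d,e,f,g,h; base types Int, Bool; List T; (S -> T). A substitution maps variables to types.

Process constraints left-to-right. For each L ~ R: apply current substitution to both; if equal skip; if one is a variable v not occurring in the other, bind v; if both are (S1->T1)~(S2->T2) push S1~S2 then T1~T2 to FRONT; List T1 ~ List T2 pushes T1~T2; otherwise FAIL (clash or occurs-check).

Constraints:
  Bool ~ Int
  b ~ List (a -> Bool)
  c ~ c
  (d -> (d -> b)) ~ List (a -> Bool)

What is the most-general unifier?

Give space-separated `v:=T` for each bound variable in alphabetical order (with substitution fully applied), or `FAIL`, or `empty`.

Answer: FAIL

Derivation:
step 1: unify Bool ~ Int  [subst: {-} | 3 pending]
  clash: Bool vs Int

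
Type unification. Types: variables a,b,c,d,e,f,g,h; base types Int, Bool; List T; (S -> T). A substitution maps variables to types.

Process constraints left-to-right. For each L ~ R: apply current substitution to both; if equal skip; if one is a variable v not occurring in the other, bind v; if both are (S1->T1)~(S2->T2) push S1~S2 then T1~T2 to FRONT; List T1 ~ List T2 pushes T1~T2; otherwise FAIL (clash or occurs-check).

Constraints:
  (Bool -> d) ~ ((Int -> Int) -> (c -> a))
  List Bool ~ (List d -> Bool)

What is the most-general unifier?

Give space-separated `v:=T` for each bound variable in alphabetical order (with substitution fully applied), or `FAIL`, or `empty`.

step 1: unify (Bool -> d) ~ ((Int -> Int) -> (c -> a))  [subst: {-} | 1 pending]
  -> decompose arrow: push Bool~(Int -> Int), d~(c -> a)
step 2: unify Bool ~ (Int -> Int)  [subst: {-} | 2 pending]
  clash: Bool vs (Int -> Int)

Answer: FAIL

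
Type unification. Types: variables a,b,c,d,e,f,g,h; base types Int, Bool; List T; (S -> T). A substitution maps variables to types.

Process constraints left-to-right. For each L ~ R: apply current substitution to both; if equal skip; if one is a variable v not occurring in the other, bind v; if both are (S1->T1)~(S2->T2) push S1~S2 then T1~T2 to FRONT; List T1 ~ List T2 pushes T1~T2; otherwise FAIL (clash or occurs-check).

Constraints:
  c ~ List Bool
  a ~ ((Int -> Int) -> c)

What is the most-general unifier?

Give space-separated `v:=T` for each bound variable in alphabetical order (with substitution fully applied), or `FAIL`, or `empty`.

step 1: unify c ~ List Bool  [subst: {-} | 1 pending]
  bind c := List Bool
step 2: unify a ~ ((Int -> Int) -> List Bool)  [subst: {c:=List Bool} | 0 pending]
  bind a := ((Int -> Int) -> List Bool)

Answer: a:=((Int -> Int) -> List Bool) c:=List Bool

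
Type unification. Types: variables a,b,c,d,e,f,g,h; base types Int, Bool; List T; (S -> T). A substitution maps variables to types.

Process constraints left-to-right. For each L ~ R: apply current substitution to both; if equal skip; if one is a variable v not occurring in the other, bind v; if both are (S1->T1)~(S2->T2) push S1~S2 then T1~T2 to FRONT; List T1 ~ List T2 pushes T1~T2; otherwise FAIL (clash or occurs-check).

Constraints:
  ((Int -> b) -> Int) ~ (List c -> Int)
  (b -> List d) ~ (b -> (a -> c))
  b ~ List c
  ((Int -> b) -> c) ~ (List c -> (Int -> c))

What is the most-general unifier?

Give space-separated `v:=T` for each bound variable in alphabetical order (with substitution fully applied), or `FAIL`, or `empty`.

Answer: FAIL

Derivation:
step 1: unify ((Int -> b) -> Int) ~ (List c -> Int)  [subst: {-} | 3 pending]
  -> decompose arrow: push (Int -> b)~List c, Int~Int
step 2: unify (Int -> b) ~ List c  [subst: {-} | 4 pending]
  clash: (Int -> b) vs List c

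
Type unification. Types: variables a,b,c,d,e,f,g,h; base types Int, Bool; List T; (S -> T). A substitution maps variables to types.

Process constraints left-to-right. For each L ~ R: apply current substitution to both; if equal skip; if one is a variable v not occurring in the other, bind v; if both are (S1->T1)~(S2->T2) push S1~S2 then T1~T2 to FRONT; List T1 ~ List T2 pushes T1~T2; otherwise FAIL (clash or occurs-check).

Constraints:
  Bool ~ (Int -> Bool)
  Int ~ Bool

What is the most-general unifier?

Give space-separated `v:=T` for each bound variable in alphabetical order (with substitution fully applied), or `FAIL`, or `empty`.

step 1: unify Bool ~ (Int -> Bool)  [subst: {-} | 1 pending]
  clash: Bool vs (Int -> Bool)

Answer: FAIL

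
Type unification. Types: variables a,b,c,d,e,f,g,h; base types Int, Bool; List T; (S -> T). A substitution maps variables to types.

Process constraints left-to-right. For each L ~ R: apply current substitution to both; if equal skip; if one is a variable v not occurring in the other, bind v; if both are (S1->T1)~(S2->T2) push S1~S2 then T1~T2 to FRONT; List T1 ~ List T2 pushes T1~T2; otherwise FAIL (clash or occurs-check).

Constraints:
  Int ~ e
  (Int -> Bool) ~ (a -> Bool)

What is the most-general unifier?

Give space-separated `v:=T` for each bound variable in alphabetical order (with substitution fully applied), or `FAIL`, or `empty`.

Answer: a:=Int e:=Int

Derivation:
step 1: unify Int ~ e  [subst: {-} | 1 pending]
  bind e := Int
step 2: unify (Int -> Bool) ~ (a -> Bool)  [subst: {e:=Int} | 0 pending]
  -> decompose arrow: push Int~a, Bool~Bool
step 3: unify Int ~ a  [subst: {e:=Int} | 1 pending]
  bind a := Int
step 4: unify Bool ~ Bool  [subst: {e:=Int, a:=Int} | 0 pending]
  -> identical, skip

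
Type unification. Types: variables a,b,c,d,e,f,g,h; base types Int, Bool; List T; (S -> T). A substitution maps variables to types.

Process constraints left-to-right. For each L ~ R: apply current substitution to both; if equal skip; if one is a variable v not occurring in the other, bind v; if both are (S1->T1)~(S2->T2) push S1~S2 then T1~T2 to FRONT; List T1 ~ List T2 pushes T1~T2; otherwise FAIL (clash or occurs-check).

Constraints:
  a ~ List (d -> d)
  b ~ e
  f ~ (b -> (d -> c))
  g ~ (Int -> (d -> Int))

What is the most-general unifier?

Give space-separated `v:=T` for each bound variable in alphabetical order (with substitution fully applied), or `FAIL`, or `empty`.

Answer: a:=List (d -> d) b:=e f:=(e -> (d -> c)) g:=(Int -> (d -> Int))

Derivation:
step 1: unify a ~ List (d -> d)  [subst: {-} | 3 pending]
  bind a := List (d -> d)
step 2: unify b ~ e  [subst: {a:=List (d -> d)} | 2 pending]
  bind b := e
step 3: unify f ~ (e -> (d -> c))  [subst: {a:=List (d -> d), b:=e} | 1 pending]
  bind f := (e -> (d -> c))
step 4: unify g ~ (Int -> (d -> Int))  [subst: {a:=List (d -> d), b:=e, f:=(e -> (d -> c))} | 0 pending]
  bind g := (Int -> (d -> Int))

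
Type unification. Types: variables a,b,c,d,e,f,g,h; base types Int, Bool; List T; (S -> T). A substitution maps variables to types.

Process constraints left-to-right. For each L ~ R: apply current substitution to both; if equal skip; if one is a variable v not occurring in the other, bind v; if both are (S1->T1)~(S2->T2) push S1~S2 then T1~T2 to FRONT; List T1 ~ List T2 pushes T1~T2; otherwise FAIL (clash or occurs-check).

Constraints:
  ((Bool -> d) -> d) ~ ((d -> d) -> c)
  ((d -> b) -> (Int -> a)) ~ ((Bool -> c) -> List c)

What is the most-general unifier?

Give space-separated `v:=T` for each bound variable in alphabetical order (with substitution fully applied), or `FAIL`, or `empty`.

Answer: FAIL

Derivation:
step 1: unify ((Bool -> d) -> d) ~ ((d -> d) -> c)  [subst: {-} | 1 pending]
  -> decompose arrow: push (Bool -> d)~(d -> d), d~c
step 2: unify (Bool -> d) ~ (d -> d)  [subst: {-} | 2 pending]
  -> decompose arrow: push Bool~d, d~d
step 3: unify Bool ~ d  [subst: {-} | 3 pending]
  bind d := Bool
step 4: unify Bool ~ Bool  [subst: {d:=Bool} | 2 pending]
  -> identical, skip
step 5: unify Bool ~ c  [subst: {d:=Bool} | 1 pending]
  bind c := Bool
step 6: unify ((Bool -> b) -> (Int -> a)) ~ ((Bool -> Bool) -> List Bool)  [subst: {d:=Bool, c:=Bool} | 0 pending]
  -> decompose arrow: push (Bool -> b)~(Bool -> Bool), (Int -> a)~List Bool
step 7: unify (Bool -> b) ~ (Bool -> Bool)  [subst: {d:=Bool, c:=Bool} | 1 pending]
  -> decompose arrow: push Bool~Bool, b~Bool
step 8: unify Bool ~ Bool  [subst: {d:=Bool, c:=Bool} | 2 pending]
  -> identical, skip
step 9: unify b ~ Bool  [subst: {d:=Bool, c:=Bool} | 1 pending]
  bind b := Bool
step 10: unify (Int -> a) ~ List Bool  [subst: {d:=Bool, c:=Bool, b:=Bool} | 0 pending]
  clash: (Int -> a) vs List Bool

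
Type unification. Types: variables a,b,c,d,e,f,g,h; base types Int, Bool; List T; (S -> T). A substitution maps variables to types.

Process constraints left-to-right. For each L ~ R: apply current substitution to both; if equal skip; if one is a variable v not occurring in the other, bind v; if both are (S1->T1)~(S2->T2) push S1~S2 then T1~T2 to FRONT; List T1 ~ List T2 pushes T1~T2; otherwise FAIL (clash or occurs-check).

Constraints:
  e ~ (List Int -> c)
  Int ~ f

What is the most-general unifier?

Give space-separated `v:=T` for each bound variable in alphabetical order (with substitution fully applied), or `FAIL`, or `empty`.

Answer: e:=(List Int -> c) f:=Int

Derivation:
step 1: unify e ~ (List Int -> c)  [subst: {-} | 1 pending]
  bind e := (List Int -> c)
step 2: unify Int ~ f  [subst: {e:=(List Int -> c)} | 0 pending]
  bind f := Int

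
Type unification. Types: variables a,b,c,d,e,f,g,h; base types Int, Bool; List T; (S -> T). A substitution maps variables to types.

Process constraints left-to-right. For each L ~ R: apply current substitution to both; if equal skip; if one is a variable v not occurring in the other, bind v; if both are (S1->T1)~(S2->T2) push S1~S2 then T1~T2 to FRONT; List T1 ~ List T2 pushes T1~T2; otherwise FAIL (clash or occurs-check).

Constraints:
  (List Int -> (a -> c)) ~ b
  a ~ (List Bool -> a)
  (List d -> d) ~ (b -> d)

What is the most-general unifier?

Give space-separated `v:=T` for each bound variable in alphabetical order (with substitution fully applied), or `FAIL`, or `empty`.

Answer: FAIL

Derivation:
step 1: unify (List Int -> (a -> c)) ~ b  [subst: {-} | 2 pending]
  bind b := (List Int -> (a -> c))
step 2: unify a ~ (List Bool -> a)  [subst: {b:=(List Int -> (a -> c))} | 1 pending]
  occurs-check fail: a in (List Bool -> a)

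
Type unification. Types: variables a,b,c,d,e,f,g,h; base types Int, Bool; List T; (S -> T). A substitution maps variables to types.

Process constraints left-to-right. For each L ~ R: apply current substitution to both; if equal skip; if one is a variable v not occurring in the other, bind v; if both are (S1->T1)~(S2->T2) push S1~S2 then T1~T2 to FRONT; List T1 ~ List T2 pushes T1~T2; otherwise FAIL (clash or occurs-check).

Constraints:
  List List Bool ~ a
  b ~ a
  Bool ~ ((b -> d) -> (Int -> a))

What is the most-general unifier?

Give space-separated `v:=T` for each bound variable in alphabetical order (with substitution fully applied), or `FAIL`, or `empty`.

Answer: FAIL

Derivation:
step 1: unify List List Bool ~ a  [subst: {-} | 2 pending]
  bind a := List List Bool
step 2: unify b ~ List List Bool  [subst: {a:=List List Bool} | 1 pending]
  bind b := List List Bool
step 3: unify Bool ~ ((List List Bool -> d) -> (Int -> List List Bool))  [subst: {a:=List List Bool, b:=List List Bool} | 0 pending]
  clash: Bool vs ((List List Bool -> d) -> (Int -> List List Bool))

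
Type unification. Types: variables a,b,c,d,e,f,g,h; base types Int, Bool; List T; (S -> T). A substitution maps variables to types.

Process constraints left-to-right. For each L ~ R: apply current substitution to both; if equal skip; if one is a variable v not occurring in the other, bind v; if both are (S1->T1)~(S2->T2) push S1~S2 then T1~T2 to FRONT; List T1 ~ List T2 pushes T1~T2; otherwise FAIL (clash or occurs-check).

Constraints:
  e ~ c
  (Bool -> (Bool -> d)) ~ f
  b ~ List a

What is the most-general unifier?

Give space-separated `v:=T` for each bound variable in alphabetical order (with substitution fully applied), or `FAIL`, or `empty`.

Answer: b:=List a e:=c f:=(Bool -> (Bool -> d))

Derivation:
step 1: unify e ~ c  [subst: {-} | 2 pending]
  bind e := c
step 2: unify (Bool -> (Bool -> d)) ~ f  [subst: {e:=c} | 1 pending]
  bind f := (Bool -> (Bool -> d))
step 3: unify b ~ List a  [subst: {e:=c, f:=(Bool -> (Bool -> d))} | 0 pending]
  bind b := List a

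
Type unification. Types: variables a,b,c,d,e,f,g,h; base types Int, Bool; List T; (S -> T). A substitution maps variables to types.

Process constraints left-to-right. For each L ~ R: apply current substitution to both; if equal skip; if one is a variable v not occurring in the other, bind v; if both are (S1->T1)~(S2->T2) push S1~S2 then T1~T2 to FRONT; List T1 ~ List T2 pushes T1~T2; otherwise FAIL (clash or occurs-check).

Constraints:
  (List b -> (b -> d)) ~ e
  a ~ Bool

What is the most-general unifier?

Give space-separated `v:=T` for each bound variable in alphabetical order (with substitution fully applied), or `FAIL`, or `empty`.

Answer: a:=Bool e:=(List b -> (b -> d))

Derivation:
step 1: unify (List b -> (b -> d)) ~ e  [subst: {-} | 1 pending]
  bind e := (List b -> (b -> d))
step 2: unify a ~ Bool  [subst: {e:=(List b -> (b -> d))} | 0 pending]
  bind a := Bool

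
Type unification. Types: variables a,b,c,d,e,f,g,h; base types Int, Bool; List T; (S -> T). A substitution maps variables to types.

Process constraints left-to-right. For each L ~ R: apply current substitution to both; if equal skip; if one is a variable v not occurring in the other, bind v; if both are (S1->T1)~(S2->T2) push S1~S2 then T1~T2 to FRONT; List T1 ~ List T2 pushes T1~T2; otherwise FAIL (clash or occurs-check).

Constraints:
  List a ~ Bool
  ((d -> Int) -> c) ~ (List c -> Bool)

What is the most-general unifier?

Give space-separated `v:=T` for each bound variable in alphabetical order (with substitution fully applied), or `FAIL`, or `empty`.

step 1: unify List a ~ Bool  [subst: {-} | 1 pending]
  clash: List a vs Bool

Answer: FAIL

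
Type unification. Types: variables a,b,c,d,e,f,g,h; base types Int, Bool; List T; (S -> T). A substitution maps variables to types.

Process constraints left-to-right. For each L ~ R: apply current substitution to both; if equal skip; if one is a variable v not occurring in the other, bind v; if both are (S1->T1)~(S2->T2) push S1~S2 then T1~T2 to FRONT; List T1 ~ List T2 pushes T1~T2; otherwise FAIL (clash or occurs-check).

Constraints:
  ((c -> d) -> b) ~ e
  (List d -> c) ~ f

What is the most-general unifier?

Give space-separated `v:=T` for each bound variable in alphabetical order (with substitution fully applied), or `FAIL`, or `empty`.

step 1: unify ((c -> d) -> b) ~ e  [subst: {-} | 1 pending]
  bind e := ((c -> d) -> b)
step 2: unify (List d -> c) ~ f  [subst: {e:=((c -> d) -> b)} | 0 pending]
  bind f := (List d -> c)

Answer: e:=((c -> d) -> b) f:=(List d -> c)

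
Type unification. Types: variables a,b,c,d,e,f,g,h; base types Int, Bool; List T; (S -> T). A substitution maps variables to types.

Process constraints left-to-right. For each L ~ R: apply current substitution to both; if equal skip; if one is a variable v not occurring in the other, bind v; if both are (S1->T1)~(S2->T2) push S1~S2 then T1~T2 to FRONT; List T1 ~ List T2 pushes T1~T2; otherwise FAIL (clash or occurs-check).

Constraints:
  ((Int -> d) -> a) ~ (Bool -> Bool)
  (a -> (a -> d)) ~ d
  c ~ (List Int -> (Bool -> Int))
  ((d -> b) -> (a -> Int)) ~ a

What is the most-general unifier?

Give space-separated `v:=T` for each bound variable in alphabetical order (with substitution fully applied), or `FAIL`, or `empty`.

Answer: FAIL

Derivation:
step 1: unify ((Int -> d) -> a) ~ (Bool -> Bool)  [subst: {-} | 3 pending]
  -> decompose arrow: push (Int -> d)~Bool, a~Bool
step 2: unify (Int -> d) ~ Bool  [subst: {-} | 4 pending]
  clash: (Int -> d) vs Bool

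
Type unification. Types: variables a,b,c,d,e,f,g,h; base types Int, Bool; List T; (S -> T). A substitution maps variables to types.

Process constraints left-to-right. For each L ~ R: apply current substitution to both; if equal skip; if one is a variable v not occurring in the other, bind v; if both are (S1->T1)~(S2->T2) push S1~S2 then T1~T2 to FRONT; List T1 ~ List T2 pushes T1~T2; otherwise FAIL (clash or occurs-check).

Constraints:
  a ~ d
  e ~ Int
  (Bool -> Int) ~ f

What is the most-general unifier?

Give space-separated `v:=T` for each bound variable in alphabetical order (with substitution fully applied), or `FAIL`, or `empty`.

step 1: unify a ~ d  [subst: {-} | 2 pending]
  bind a := d
step 2: unify e ~ Int  [subst: {a:=d} | 1 pending]
  bind e := Int
step 3: unify (Bool -> Int) ~ f  [subst: {a:=d, e:=Int} | 0 pending]
  bind f := (Bool -> Int)

Answer: a:=d e:=Int f:=(Bool -> Int)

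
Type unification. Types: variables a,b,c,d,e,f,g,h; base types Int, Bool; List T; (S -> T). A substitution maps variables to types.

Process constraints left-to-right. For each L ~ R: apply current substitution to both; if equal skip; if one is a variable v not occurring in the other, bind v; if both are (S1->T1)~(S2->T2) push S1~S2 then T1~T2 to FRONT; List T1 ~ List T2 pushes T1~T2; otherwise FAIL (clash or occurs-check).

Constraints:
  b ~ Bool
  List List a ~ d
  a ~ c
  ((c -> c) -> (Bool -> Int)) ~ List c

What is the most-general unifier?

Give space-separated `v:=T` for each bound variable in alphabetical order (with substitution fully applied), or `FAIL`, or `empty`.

step 1: unify b ~ Bool  [subst: {-} | 3 pending]
  bind b := Bool
step 2: unify List List a ~ d  [subst: {b:=Bool} | 2 pending]
  bind d := List List a
step 3: unify a ~ c  [subst: {b:=Bool, d:=List List a} | 1 pending]
  bind a := c
step 4: unify ((c -> c) -> (Bool -> Int)) ~ List c  [subst: {b:=Bool, d:=List List a, a:=c} | 0 pending]
  clash: ((c -> c) -> (Bool -> Int)) vs List c

Answer: FAIL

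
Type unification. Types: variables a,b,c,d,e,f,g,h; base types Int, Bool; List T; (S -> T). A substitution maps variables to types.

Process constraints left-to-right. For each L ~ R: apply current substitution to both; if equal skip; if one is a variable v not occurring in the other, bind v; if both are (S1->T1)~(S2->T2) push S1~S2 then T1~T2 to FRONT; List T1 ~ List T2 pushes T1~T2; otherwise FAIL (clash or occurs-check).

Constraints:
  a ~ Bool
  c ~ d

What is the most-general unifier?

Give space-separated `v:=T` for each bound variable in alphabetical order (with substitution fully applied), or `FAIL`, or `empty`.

Answer: a:=Bool c:=d

Derivation:
step 1: unify a ~ Bool  [subst: {-} | 1 pending]
  bind a := Bool
step 2: unify c ~ d  [subst: {a:=Bool} | 0 pending]
  bind c := d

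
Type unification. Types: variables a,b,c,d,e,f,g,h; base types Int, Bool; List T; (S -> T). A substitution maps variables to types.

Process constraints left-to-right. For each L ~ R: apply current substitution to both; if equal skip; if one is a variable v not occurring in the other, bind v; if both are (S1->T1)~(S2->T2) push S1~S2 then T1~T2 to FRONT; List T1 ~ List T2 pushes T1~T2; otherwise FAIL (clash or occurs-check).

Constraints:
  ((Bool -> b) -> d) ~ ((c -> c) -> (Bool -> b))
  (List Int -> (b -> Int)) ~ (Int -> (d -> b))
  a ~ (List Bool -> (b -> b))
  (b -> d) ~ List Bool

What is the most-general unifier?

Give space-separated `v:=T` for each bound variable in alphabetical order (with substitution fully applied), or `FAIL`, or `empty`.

step 1: unify ((Bool -> b) -> d) ~ ((c -> c) -> (Bool -> b))  [subst: {-} | 3 pending]
  -> decompose arrow: push (Bool -> b)~(c -> c), d~(Bool -> b)
step 2: unify (Bool -> b) ~ (c -> c)  [subst: {-} | 4 pending]
  -> decompose arrow: push Bool~c, b~c
step 3: unify Bool ~ c  [subst: {-} | 5 pending]
  bind c := Bool
step 4: unify b ~ Bool  [subst: {c:=Bool} | 4 pending]
  bind b := Bool
step 5: unify d ~ (Bool -> Bool)  [subst: {c:=Bool, b:=Bool} | 3 pending]
  bind d := (Bool -> Bool)
step 6: unify (List Int -> (Bool -> Int)) ~ (Int -> ((Bool -> Bool) -> Bool))  [subst: {c:=Bool, b:=Bool, d:=(Bool -> Bool)} | 2 pending]
  -> decompose arrow: push List Int~Int, (Bool -> Int)~((Bool -> Bool) -> Bool)
step 7: unify List Int ~ Int  [subst: {c:=Bool, b:=Bool, d:=(Bool -> Bool)} | 3 pending]
  clash: List Int vs Int

Answer: FAIL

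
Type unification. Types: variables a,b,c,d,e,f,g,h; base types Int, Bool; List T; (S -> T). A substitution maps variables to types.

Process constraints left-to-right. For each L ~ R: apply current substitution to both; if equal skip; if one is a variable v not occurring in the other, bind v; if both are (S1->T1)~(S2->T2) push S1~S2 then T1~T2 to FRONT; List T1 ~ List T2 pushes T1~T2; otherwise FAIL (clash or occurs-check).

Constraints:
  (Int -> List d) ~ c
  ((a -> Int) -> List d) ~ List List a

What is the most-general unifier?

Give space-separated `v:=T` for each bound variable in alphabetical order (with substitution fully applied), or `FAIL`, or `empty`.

step 1: unify (Int -> List d) ~ c  [subst: {-} | 1 pending]
  bind c := (Int -> List d)
step 2: unify ((a -> Int) -> List d) ~ List List a  [subst: {c:=(Int -> List d)} | 0 pending]
  clash: ((a -> Int) -> List d) vs List List a

Answer: FAIL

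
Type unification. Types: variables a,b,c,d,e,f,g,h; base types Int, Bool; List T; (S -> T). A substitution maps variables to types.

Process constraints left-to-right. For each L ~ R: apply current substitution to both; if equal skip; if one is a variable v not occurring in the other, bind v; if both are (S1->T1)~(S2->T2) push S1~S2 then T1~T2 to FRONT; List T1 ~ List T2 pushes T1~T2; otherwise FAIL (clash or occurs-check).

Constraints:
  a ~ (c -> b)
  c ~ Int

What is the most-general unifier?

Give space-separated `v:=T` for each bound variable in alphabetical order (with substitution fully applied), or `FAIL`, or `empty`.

step 1: unify a ~ (c -> b)  [subst: {-} | 1 pending]
  bind a := (c -> b)
step 2: unify c ~ Int  [subst: {a:=(c -> b)} | 0 pending]
  bind c := Int

Answer: a:=(Int -> b) c:=Int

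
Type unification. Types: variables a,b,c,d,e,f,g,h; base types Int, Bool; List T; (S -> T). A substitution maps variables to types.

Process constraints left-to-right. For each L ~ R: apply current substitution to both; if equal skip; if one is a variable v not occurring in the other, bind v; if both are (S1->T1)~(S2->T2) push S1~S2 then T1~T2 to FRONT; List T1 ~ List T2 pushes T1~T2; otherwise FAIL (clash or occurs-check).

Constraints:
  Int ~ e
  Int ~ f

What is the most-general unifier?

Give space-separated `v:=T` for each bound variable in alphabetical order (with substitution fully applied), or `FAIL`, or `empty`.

step 1: unify Int ~ e  [subst: {-} | 1 pending]
  bind e := Int
step 2: unify Int ~ f  [subst: {e:=Int} | 0 pending]
  bind f := Int

Answer: e:=Int f:=Int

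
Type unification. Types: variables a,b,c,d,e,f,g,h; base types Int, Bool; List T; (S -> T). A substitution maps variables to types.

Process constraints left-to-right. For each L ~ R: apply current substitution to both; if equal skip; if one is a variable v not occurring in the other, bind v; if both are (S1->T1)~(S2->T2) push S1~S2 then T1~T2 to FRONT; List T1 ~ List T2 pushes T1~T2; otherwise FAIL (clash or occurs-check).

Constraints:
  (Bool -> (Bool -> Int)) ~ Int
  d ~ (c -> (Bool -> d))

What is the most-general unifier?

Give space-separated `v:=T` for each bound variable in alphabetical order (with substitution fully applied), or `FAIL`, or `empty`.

step 1: unify (Bool -> (Bool -> Int)) ~ Int  [subst: {-} | 1 pending]
  clash: (Bool -> (Bool -> Int)) vs Int

Answer: FAIL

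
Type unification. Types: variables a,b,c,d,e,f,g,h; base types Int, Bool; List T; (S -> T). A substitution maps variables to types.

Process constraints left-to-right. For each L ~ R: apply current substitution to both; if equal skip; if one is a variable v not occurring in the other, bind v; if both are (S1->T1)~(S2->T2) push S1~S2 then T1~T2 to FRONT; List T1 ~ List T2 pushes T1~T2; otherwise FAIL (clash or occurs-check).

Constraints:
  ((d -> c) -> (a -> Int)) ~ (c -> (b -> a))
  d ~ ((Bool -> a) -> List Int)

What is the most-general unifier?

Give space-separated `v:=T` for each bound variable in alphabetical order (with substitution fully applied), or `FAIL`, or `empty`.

step 1: unify ((d -> c) -> (a -> Int)) ~ (c -> (b -> a))  [subst: {-} | 1 pending]
  -> decompose arrow: push (d -> c)~c, (a -> Int)~(b -> a)
step 2: unify (d -> c) ~ c  [subst: {-} | 2 pending]
  occurs-check fail

Answer: FAIL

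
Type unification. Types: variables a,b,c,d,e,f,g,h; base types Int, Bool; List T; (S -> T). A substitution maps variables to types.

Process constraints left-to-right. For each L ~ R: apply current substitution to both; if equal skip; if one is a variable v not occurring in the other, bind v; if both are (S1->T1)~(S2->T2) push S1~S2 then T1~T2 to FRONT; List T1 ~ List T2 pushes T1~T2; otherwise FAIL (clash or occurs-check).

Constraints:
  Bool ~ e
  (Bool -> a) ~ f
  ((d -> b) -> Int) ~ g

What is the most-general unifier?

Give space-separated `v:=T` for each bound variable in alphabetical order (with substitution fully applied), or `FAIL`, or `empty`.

Answer: e:=Bool f:=(Bool -> a) g:=((d -> b) -> Int)

Derivation:
step 1: unify Bool ~ e  [subst: {-} | 2 pending]
  bind e := Bool
step 2: unify (Bool -> a) ~ f  [subst: {e:=Bool} | 1 pending]
  bind f := (Bool -> a)
step 3: unify ((d -> b) -> Int) ~ g  [subst: {e:=Bool, f:=(Bool -> a)} | 0 pending]
  bind g := ((d -> b) -> Int)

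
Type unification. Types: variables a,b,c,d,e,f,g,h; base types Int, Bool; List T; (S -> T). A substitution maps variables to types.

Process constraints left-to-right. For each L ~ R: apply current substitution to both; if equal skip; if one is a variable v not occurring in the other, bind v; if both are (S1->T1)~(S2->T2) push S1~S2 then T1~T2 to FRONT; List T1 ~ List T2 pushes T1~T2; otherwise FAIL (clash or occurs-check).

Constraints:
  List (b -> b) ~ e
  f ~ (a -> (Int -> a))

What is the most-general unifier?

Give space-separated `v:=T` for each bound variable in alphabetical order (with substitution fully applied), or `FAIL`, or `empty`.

step 1: unify List (b -> b) ~ e  [subst: {-} | 1 pending]
  bind e := List (b -> b)
step 2: unify f ~ (a -> (Int -> a))  [subst: {e:=List (b -> b)} | 0 pending]
  bind f := (a -> (Int -> a))

Answer: e:=List (b -> b) f:=(a -> (Int -> a))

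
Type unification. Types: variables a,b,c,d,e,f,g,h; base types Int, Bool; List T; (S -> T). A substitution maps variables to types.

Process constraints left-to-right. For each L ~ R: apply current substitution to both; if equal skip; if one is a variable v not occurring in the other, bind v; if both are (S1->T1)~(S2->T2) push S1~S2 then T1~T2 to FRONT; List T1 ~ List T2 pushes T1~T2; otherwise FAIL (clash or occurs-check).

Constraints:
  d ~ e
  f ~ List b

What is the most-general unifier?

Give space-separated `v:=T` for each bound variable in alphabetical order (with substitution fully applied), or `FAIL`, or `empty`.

step 1: unify d ~ e  [subst: {-} | 1 pending]
  bind d := e
step 2: unify f ~ List b  [subst: {d:=e} | 0 pending]
  bind f := List b

Answer: d:=e f:=List b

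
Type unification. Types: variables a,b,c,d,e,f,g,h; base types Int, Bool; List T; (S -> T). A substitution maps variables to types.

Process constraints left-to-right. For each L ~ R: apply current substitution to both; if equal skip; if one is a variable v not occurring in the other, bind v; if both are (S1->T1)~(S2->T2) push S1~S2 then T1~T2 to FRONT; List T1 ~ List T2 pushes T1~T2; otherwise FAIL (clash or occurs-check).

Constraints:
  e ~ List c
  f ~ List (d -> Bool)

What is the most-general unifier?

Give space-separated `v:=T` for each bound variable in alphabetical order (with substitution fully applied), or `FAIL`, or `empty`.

Answer: e:=List c f:=List (d -> Bool)

Derivation:
step 1: unify e ~ List c  [subst: {-} | 1 pending]
  bind e := List c
step 2: unify f ~ List (d -> Bool)  [subst: {e:=List c} | 0 pending]
  bind f := List (d -> Bool)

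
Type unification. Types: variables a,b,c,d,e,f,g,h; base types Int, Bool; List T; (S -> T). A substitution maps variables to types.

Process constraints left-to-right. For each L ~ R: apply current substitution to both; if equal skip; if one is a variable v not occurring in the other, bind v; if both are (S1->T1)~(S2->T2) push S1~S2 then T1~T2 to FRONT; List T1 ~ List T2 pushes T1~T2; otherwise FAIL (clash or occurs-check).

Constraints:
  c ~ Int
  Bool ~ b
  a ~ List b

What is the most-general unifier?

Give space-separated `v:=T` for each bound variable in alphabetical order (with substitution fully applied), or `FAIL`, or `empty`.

step 1: unify c ~ Int  [subst: {-} | 2 pending]
  bind c := Int
step 2: unify Bool ~ b  [subst: {c:=Int} | 1 pending]
  bind b := Bool
step 3: unify a ~ List Bool  [subst: {c:=Int, b:=Bool} | 0 pending]
  bind a := List Bool

Answer: a:=List Bool b:=Bool c:=Int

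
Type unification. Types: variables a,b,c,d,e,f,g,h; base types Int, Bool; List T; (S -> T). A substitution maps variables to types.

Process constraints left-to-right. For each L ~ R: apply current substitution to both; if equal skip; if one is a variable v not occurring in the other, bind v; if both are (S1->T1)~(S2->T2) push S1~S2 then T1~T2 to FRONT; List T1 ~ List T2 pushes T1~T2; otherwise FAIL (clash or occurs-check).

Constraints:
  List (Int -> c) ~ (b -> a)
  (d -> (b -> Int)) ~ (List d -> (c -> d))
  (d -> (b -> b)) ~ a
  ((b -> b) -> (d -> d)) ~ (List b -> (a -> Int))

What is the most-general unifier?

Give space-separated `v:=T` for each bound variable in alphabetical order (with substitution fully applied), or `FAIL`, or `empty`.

step 1: unify List (Int -> c) ~ (b -> a)  [subst: {-} | 3 pending]
  clash: List (Int -> c) vs (b -> a)

Answer: FAIL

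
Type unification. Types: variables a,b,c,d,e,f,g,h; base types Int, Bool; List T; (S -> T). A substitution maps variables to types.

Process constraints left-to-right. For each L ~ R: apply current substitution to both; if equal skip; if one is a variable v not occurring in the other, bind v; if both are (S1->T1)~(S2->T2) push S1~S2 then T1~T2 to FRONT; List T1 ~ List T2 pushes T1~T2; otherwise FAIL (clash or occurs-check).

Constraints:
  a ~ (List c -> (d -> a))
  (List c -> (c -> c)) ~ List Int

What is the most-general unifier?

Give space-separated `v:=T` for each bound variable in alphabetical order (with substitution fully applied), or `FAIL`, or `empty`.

Answer: FAIL

Derivation:
step 1: unify a ~ (List c -> (d -> a))  [subst: {-} | 1 pending]
  occurs-check fail: a in (List c -> (d -> a))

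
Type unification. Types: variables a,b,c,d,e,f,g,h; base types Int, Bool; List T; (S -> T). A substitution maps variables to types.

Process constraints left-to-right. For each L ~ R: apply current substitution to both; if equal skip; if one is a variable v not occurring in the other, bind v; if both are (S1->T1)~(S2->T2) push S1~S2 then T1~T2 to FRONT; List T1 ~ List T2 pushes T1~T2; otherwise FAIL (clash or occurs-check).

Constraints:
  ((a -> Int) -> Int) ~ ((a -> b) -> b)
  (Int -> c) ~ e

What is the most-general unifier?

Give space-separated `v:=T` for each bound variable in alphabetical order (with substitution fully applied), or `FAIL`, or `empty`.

step 1: unify ((a -> Int) -> Int) ~ ((a -> b) -> b)  [subst: {-} | 1 pending]
  -> decompose arrow: push (a -> Int)~(a -> b), Int~b
step 2: unify (a -> Int) ~ (a -> b)  [subst: {-} | 2 pending]
  -> decompose arrow: push a~a, Int~b
step 3: unify a ~ a  [subst: {-} | 3 pending]
  -> identical, skip
step 4: unify Int ~ b  [subst: {-} | 2 pending]
  bind b := Int
step 5: unify Int ~ Int  [subst: {b:=Int} | 1 pending]
  -> identical, skip
step 6: unify (Int -> c) ~ e  [subst: {b:=Int} | 0 pending]
  bind e := (Int -> c)

Answer: b:=Int e:=(Int -> c)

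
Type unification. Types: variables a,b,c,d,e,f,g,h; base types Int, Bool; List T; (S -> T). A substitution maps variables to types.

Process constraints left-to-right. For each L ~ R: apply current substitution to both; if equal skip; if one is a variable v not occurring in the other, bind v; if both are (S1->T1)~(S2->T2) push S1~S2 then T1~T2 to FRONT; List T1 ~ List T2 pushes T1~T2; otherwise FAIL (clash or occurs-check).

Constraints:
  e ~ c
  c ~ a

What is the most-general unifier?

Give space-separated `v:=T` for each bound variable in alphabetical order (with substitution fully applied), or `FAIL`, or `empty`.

step 1: unify e ~ c  [subst: {-} | 1 pending]
  bind e := c
step 2: unify c ~ a  [subst: {e:=c} | 0 pending]
  bind c := a

Answer: c:=a e:=a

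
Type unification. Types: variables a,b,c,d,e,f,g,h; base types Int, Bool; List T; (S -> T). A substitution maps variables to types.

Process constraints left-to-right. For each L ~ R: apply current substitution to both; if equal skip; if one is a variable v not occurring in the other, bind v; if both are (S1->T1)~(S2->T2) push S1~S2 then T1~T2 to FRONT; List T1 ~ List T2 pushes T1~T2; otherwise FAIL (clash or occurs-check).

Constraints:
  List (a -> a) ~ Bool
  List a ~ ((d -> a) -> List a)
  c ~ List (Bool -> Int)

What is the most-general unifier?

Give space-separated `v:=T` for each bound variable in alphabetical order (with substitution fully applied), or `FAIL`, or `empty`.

Answer: FAIL

Derivation:
step 1: unify List (a -> a) ~ Bool  [subst: {-} | 2 pending]
  clash: List (a -> a) vs Bool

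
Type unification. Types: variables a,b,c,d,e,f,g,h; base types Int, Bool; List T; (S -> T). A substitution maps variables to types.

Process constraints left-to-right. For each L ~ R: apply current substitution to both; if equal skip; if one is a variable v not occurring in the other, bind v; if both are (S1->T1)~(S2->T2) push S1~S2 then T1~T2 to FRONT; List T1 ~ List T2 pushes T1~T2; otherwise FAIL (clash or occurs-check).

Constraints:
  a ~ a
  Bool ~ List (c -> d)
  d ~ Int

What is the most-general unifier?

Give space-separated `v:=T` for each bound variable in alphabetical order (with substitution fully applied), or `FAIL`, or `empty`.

step 1: unify a ~ a  [subst: {-} | 2 pending]
  -> identical, skip
step 2: unify Bool ~ List (c -> d)  [subst: {-} | 1 pending]
  clash: Bool vs List (c -> d)

Answer: FAIL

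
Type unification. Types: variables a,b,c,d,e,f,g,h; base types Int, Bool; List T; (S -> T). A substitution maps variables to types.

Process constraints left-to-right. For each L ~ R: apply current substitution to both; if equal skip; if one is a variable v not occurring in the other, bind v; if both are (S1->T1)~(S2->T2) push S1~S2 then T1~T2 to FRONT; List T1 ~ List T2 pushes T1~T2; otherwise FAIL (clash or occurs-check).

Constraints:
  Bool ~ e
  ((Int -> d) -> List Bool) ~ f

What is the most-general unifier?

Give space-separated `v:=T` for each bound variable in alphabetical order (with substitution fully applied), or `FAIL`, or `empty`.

Answer: e:=Bool f:=((Int -> d) -> List Bool)

Derivation:
step 1: unify Bool ~ e  [subst: {-} | 1 pending]
  bind e := Bool
step 2: unify ((Int -> d) -> List Bool) ~ f  [subst: {e:=Bool} | 0 pending]
  bind f := ((Int -> d) -> List Bool)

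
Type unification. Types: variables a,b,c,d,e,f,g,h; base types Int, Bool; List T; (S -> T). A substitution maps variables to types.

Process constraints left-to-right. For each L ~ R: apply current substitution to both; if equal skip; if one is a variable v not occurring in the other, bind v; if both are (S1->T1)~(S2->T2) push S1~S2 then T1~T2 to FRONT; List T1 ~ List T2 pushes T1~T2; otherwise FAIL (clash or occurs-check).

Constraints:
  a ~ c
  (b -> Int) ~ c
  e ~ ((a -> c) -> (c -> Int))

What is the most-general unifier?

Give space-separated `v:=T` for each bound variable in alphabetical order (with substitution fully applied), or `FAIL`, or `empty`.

step 1: unify a ~ c  [subst: {-} | 2 pending]
  bind a := c
step 2: unify (b -> Int) ~ c  [subst: {a:=c} | 1 pending]
  bind c := (b -> Int)
step 3: unify e ~ (((b -> Int) -> (b -> Int)) -> ((b -> Int) -> Int))  [subst: {a:=c, c:=(b -> Int)} | 0 pending]
  bind e := (((b -> Int) -> (b -> Int)) -> ((b -> Int) -> Int))

Answer: a:=(b -> Int) c:=(b -> Int) e:=(((b -> Int) -> (b -> Int)) -> ((b -> Int) -> Int))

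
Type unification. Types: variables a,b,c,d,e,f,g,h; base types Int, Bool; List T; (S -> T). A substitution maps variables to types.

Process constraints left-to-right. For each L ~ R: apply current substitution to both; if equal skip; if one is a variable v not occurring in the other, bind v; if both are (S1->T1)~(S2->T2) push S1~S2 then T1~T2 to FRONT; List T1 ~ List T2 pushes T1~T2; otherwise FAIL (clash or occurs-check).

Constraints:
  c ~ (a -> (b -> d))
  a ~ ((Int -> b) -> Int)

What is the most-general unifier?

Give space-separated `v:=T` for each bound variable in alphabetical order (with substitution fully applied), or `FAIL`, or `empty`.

step 1: unify c ~ (a -> (b -> d))  [subst: {-} | 1 pending]
  bind c := (a -> (b -> d))
step 2: unify a ~ ((Int -> b) -> Int)  [subst: {c:=(a -> (b -> d))} | 0 pending]
  bind a := ((Int -> b) -> Int)

Answer: a:=((Int -> b) -> Int) c:=(((Int -> b) -> Int) -> (b -> d))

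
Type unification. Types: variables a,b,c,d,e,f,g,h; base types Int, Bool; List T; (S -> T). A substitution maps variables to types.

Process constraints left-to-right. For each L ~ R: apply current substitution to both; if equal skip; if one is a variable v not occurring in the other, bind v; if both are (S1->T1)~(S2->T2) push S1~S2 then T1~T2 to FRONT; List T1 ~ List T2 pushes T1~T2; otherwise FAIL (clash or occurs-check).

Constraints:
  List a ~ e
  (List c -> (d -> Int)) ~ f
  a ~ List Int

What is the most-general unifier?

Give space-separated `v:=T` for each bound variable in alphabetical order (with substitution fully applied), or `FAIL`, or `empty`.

Answer: a:=List Int e:=List List Int f:=(List c -> (d -> Int))

Derivation:
step 1: unify List a ~ e  [subst: {-} | 2 pending]
  bind e := List a
step 2: unify (List c -> (d -> Int)) ~ f  [subst: {e:=List a} | 1 pending]
  bind f := (List c -> (d -> Int))
step 3: unify a ~ List Int  [subst: {e:=List a, f:=(List c -> (d -> Int))} | 0 pending]
  bind a := List Int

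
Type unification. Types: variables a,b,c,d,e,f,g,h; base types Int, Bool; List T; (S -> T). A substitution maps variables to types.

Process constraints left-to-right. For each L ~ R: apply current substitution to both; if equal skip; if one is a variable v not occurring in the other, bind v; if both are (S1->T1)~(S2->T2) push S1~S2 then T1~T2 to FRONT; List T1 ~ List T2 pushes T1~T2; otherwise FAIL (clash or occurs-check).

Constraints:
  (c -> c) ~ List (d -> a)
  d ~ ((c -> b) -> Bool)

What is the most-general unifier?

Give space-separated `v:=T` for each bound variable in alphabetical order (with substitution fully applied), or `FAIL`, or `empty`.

step 1: unify (c -> c) ~ List (d -> a)  [subst: {-} | 1 pending]
  clash: (c -> c) vs List (d -> a)

Answer: FAIL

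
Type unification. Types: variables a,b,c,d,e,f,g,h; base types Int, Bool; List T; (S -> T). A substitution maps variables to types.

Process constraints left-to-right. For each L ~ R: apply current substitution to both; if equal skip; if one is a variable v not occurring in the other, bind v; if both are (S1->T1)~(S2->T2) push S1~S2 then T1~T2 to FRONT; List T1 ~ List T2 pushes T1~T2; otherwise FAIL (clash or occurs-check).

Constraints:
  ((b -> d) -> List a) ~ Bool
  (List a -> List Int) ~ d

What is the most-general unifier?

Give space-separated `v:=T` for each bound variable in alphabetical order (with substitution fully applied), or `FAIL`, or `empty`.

step 1: unify ((b -> d) -> List a) ~ Bool  [subst: {-} | 1 pending]
  clash: ((b -> d) -> List a) vs Bool

Answer: FAIL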